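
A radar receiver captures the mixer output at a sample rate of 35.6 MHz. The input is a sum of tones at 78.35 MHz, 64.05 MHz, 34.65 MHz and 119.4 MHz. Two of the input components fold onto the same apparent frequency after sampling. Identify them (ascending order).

64.05 MHz, 78.35 MHz

fs/2 = 17.8 MHz.
78.35 MHz mod fs = 7.15 MHz.
7.15 MHz ≤ fs/2 = 17.8 MHz, appears at 7.15 MHz.
64.05 MHz mod fs = 28.45 MHz.
28.45 MHz > fs/2 = 17.8 MHz, folds to fs − 28.45 MHz = 7.15 MHz.
34.65 MHz > fs/2 = 17.8 MHz, folds to fs − 34.65 MHz = 0.95 MHz.
119.4 MHz mod fs = 12.6 MHz.
12.6 MHz ≤ fs/2 = 17.8 MHz, appears at 12.6 MHz.
64.05 MHz and 78.35 MHz both map to 7.15 MHz.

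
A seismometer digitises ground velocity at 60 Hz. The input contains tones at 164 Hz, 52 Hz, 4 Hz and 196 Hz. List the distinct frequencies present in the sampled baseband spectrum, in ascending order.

4 Hz, 8 Hz, 16 Hz

fs/2 = 30 Hz.
164 Hz mod fs = 44 Hz.
44 Hz > fs/2 = 30 Hz, folds to fs − 44 Hz = 16 Hz.
52 Hz > fs/2 = 30 Hz, folds to fs − 52 Hz = 8 Hz.
4 Hz ≤ fs/2 = 30 Hz, passes unchanged.
196 Hz mod fs = 16 Hz.
16 Hz ≤ fs/2 = 30 Hz, appears at 16 Hz.
Distinct values: {4 Hz, 8 Hz, 16 Hz}.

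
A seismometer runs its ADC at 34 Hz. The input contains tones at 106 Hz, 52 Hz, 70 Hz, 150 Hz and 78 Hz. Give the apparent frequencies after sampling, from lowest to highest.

2 Hz, 4 Hz, 10 Hz, 14 Hz, 16 Hz

fs/2 = 17 Hz.
106 Hz mod fs = 4 Hz.
4 Hz ≤ fs/2 = 17 Hz, appears at 4 Hz.
52 Hz mod fs = 18 Hz.
18 Hz > fs/2 = 17 Hz, folds to fs − 18 Hz = 16 Hz.
70 Hz mod fs = 2 Hz.
2 Hz ≤ fs/2 = 17 Hz, appears at 2 Hz.
150 Hz mod fs = 14 Hz.
14 Hz ≤ fs/2 = 17 Hz, appears at 14 Hz.
78 Hz mod fs = 10 Hz.
10 Hz ≤ fs/2 = 17 Hz, appears at 10 Hz.
Distinct values: {2 Hz, 4 Hz, 10 Hz, 14 Hz, 16 Hz}.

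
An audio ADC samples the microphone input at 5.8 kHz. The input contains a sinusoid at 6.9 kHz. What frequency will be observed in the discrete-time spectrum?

6.9 kHz mod fs = 1.1 kHz.
1.1 kHz ≤ fs/2 = 2.9 kHz, appears at 1.1 kHz.

1.1 kHz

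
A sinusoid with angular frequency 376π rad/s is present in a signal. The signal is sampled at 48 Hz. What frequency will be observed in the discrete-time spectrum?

ω = 376π rad/s → f = ω/(2π) = 188 Hz.
188 Hz mod fs = 44 Hz.
44 Hz > fs/2 = 24 Hz, folds to fs − 44 Hz = 4 Hz.

4 Hz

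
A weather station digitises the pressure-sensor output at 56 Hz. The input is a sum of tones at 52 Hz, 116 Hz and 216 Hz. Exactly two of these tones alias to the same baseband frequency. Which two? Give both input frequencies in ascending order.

fs/2 = 28 Hz.
52 Hz > fs/2 = 28 Hz, folds to fs − 52 Hz = 4 Hz.
116 Hz mod fs = 4 Hz.
4 Hz ≤ fs/2 = 28 Hz, appears at 4 Hz.
216 Hz mod fs = 48 Hz.
48 Hz > fs/2 = 28 Hz, folds to fs − 48 Hz = 8 Hz.
52 Hz and 116 Hz both map to 4 Hz.

52 Hz, 116 Hz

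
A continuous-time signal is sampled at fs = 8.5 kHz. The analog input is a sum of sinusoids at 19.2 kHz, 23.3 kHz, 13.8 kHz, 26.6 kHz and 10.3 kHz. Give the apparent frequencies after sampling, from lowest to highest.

1.1 kHz, 1.8 kHz, 2.2 kHz, 3.2 kHz

fs/2 = 4.25 kHz.
19.2 kHz mod fs = 2.2 kHz.
2.2 kHz ≤ fs/2 = 4.25 kHz, appears at 2.2 kHz.
23.3 kHz mod fs = 6.3 kHz.
6.3 kHz > fs/2 = 4.25 kHz, folds to fs − 6.3 kHz = 2.2 kHz.
13.8 kHz mod fs = 5.3 kHz.
5.3 kHz > fs/2 = 4.25 kHz, folds to fs − 5.3 kHz = 3.2 kHz.
26.6 kHz mod fs = 1.1 kHz.
1.1 kHz ≤ fs/2 = 4.25 kHz, appears at 1.1 kHz.
10.3 kHz mod fs = 1.8 kHz.
1.8 kHz ≤ fs/2 = 4.25 kHz, appears at 1.8 kHz.
Distinct values: {1.1 kHz, 1.8 kHz, 2.2 kHz, 3.2 kHz}.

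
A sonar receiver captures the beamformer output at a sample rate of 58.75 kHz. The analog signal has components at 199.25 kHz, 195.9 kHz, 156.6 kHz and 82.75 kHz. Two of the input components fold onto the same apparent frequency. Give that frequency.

19.65 kHz

fs/2 = 29.375 kHz.
199.25 kHz mod fs = 23 kHz.
23 kHz ≤ fs/2 = 29.375 kHz, appears at 23 kHz.
195.9 kHz mod fs = 19.65 kHz.
19.65 kHz ≤ fs/2 = 29.375 kHz, appears at 19.65 kHz.
156.6 kHz mod fs = 39.1 kHz.
39.1 kHz > fs/2 = 29.375 kHz, folds to fs − 39.1 kHz = 19.65 kHz.
82.75 kHz mod fs = 24 kHz.
24 kHz ≤ fs/2 = 29.375 kHz, appears at 24 kHz.
156.6 kHz and 195.9 kHz both map to 19.65 kHz.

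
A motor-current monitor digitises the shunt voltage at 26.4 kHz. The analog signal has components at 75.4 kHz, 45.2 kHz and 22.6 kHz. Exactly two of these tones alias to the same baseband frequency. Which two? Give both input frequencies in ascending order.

22.6 kHz, 75.4 kHz

fs/2 = 13.2 kHz.
75.4 kHz mod fs = 22.6 kHz.
22.6 kHz > fs/2 = 13.2 kHz, folds to fs − 22.6 kHz = 3.8 kHz.
45.2 kHz mod fs = 18.8 kHz.
18.8 kHz > fs/2 = 13.2 kHz, folds to fs − 18.8 kHz = 7.6 kHz.
22.6 kHz > fs/2 = 13.2 kHz, folds to fs − 22.6 kHz = 3.8 kHz.
22.6 kHz and 75.4 kHz both map to 3.8 kHz.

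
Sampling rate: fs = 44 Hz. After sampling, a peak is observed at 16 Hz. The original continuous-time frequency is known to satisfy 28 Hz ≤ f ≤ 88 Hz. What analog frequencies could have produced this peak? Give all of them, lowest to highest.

28 Hz, 60 Hz, 72 Hz

Frequencies that alias to 16 Hz are k·fs ± 16 Hz for integer k ≥ 0.
k=0: 16 Hz.
k=1: 28 Hz, 60 Hz.
k=2: 72 Hz, 104 Hz.
k=3: 116 Hz, 148 Hz.
Within [28 Hz, 88 Hz]: 28 Hz, 60 Hz, 72 Hz.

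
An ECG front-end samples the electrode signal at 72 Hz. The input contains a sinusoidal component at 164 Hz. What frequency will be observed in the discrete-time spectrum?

20 Hz

164 Hz mod fs = 20 Hz.
20 Hz ≤ fs/2 = 36 Hz, appears at 20 Hz.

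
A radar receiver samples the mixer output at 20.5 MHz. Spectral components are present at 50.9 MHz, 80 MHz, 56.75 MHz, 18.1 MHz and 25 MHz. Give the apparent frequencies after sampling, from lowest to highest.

2 MHz, 2.4 MHz, 4.5 MHz, 4.75 MHz, 9.9 MHz

fs/2 = 10.25 MHz.
50.9 MHz mod fs = 9.9 MHz.
9.9 MHz ≤ fs/2 = 10.25 MHz, appears at 9.9 MHz.
80 MHz mod fs = 18.5 MHz.
18.5 MHz > fs/2 = 10.25 MHz, folds to fs − 18.5 MHz = 2 MHz.
56.75 MHz mod fs = 15.75 MHz.
15.75 MHz > fs/2 = 10.25 MHz, folds to fs − 15.75 MHz = 4.75 MHz.
18.1 MHz > fs/2 = 10.25 MHz, folds to fs − 18.1 MHz = 2.4 MHz.
25 MHz mod fs = 4.5 MHz.
4.5 MHz ≤ fs/2 = 10.25 MHz, appears at 4.5 MHz.
Distinct values: {2 MHz, 2.4 MHz, 4.5 MHz, 4.75 MHz, 9.9 MHz}.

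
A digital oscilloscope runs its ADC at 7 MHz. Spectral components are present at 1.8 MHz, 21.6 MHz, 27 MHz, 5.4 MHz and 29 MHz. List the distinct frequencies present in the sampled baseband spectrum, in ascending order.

fs/2 = 3.5 MHz.
1.8 MHz ≤ fs/2 = 3.5 MHz, passes unchanged.
21.6 MHz mod fs = 0.6 MHz.
0.6 MHz ≤ fs/2 = 3.5 MHz, appears at 0.6 MHz.
27 MHz mod fs = 6 MHz.
6 MHz > fs/2 = 3.5 MHz, folds to fs − 6 MHz = 1 MHz.
5.4 MHz > fs/2 = 3.5 MHz, folds to fs − 5.4 MHz = 1.6 MHz.
29 MHz mod fs = 1 MHz.
1 MHz ≤ fs/2 = 3.5 MHz, appears at 1 MHz.
Distinct values: {0.6 MHz, 1 MHz, 1.6 MHz, 1.8 MHz}.

0.6 MHz, 1 MHz, 1.6 MHz, 1.8 MHz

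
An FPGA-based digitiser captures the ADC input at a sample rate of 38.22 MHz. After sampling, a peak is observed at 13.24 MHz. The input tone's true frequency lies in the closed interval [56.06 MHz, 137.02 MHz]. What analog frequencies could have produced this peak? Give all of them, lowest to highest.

Frequencies that alias to 13.24 MHz are k·fs ± 13.24 MHz for integer k ≥ 0.
k=0: 13.24 MHz.
k=1: 24.98 MHz, 51.46 MHz.
k=2: 63.2 MHz, 89.68 MHz.
k=3: 101.42 MHz, 127.9 MHz.
k=4: 139.64 MHz, 166.12 MHz.
Within [56.06 MHz, 137.02 MHz]: 63.2 MHz, 89.68 MHz, 101.42 MHz, 127.9 MHz.

63.2 MHz, 89.68 MHz, 101.42 MHz, 127.9 MHz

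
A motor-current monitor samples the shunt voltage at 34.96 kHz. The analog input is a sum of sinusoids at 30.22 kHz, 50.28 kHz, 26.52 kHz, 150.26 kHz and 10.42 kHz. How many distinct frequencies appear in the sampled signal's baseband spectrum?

4

fs/2 = 17.48 kHz.
30.22 kHz > fs/2 = 17.48 kHz, folds to fs − 30.22 kHz = 4.74 kHz.
50.28 kHz mod fs = 15.32 kHz.
15.32 kHz ≤ fs/2 = 17.48 kHz, appears at 15.32 kHz.
26.52 kHz > fs/2 = 17.48 kHz, folds to fs − 26.52 kHz = 8.44 kHz.
150.26 kHz mod fs = 10.42 kHz.
10.42 kHz ≤ fs/2 = 17.48 kHz, appears at 10.42 kHz.
10.42 kHz ≤ fs/2 = 17.48 kHz, passes unchanged.
Distinct values: {4.74 kHz, 8.44 kHz, 10.42 kHz, 15.32 kHz} → 4.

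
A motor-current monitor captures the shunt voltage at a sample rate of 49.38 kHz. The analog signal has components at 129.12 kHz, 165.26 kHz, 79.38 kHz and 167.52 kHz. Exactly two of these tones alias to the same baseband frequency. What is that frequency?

fs/2 = 24.69 kHz.
129.12 kHz mod fs = 30.36 kHz.
30.36 kHz > fs/2 = 24.69 kHz, folds to fs − 30.36 kHz = 19.02 kHz.
165.26 kHz mod fs = 17.12 kHz.
17.12 kHz ≤ fs/2 = 24.69 kHz, appears at 17.12 kHz.
79.38 kHz mod fs = 30 kHz.
30 kHz > fs/2 = 24.69 kHz, folds to fs − 30 kHz = 19.38 kHz.
167.52 kHz mod fs = 19.38 kHz.
19.38 kHz ≤ fs/2 = 24.69 kHz, appears at 19.38 kHz.
79.38 kHz and 167.52 kHz both map to 19.38 kHz.

19.38 kHz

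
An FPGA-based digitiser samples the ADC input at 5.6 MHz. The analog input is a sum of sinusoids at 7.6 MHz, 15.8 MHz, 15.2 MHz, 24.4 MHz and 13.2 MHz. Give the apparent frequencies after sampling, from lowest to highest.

1 MHz, 1.6 MHz, 2 MHz

fs/2 = 2.8 MHz.
7.6 MHz mod fs = 2 MHz.
2 MHz ≤ fs/2 = 2.8 MHz, appears at 2 MHz.
15.8 MHz mod fs = 4.6 MHz.
4.6 MHz > fs/2 = 2.8 MHz, folds to fs − 4.6 MHz = 1 MHz.
15.2 MHz mod fs = 4 MHz.
4 MHz > fs/2 = 2.8 MHz, folds to fs − 4 MHz = 1.6 MHz.
24.4 MHz mod fs = 2 MHz.
2 MHz ≤ fs/2 = 2.8 MHz, appears at 2 MHz.
13.2 MHz mod fs = 2 MHz.
2 MHz ≤ fs/2 = 2.8 MHz, appears at 2 MHz.
Distinct values: {1 MHz, 1.6 MHz, 2 MHz}.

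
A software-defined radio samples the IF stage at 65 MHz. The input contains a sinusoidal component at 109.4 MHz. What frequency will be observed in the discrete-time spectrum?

109.4 MHz mod fs = 44.4 MHz.
44.4 MHz > fs/2 = 32.5 MHz, folds to fs − 44.4 MHz = 20.6 MHz.

20.6 MHz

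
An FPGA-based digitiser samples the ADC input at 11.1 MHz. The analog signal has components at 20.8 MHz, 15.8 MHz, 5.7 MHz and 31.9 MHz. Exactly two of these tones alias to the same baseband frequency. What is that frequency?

fs/2 = 5.55 MHz.
20.8 MHz mod fs = 9.7 MHz.
9.7 MHz > fs/2 = 5.55 MHz, folds to fs − 9.7 MHz = 1.4 MHz.
15.8 MHz mod fs = 4.7 MHz.
4.7 MHz ≤ fs/2 = 5.55 MHz, appears at 4.7 MHz.
5.7 MHz > fs/2 = 5.55 MHz, folds to fs − 5.7 MHz = 5.4 MHz.
31.9 MHz mod fs = 9.7 MHz.
9.7 MHz > fs/2 = 5.55 MHz, folds to fs − 9.7 MHz = 1.4 MHz.
20.8 MHz and 31.9 MHz both map to 1.4 MHz.

1.4 MHz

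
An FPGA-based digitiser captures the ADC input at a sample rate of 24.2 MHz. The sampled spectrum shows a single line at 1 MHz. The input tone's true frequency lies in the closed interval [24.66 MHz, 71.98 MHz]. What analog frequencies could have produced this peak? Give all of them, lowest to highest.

25.2 MHz, 47.4 MHz, 49.4 MHz, 71.6 MHz

Frequencies that alias to 1 MHz are k·fs ± 1 MHz for integer k ≥ 0.
k=0: 1 MHz.
k=1: 23.2 MHz, 25.2 MHz.
k=2: 47.4 MHz, 49.4 MHz.
k=3: 71.6 MHz, 73.6 MHz.
k=4: 95.8 MHz, 97.8 MHz.
Within [24.66 MHz, 71.98 MHz]: 25.2 MHz, 47.4 MHz, 49.4 MHz, 71.6 MHz.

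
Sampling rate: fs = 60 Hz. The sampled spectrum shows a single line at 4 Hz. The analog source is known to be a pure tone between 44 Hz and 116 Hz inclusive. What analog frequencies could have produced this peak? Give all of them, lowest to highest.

Frequencies that alias to 4 Hz are k·fs ± 4 Hz for integer k ≥ 0.
k=0: 4 Hz.
k=1: 56 Hz, 64 Hz.
k=2: 116 Hz, 124 Hz.
k=3: 176 Hz, 184 Hz.
Within [44 Hz, 116 Hz]: 56 Hz, 64 Hz, 116 Hz.

56 Hz, 64 Hz, 116 Hz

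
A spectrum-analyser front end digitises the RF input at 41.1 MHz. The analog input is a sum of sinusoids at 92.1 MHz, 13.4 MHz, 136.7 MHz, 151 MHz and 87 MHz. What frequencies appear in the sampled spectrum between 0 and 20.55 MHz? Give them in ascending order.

4.8 MHz, 9.9 MHz, 13.4 MHz

fs/2 = 20.55 MHz.
92.1 MHz mod fs = 9.9 MHz.
9.9 MHz ≤ fs/2 = 20.55 MHz, appears at 9.9 MHz.
13.4 MHz ≤ fs/2 = 20.55 MHz, passes unchanged.
136.7 MHz mod fs = 13.4 MHz.
13.4 MHz ≤ fs/2 = 20.55 MHz, appears at 13.4 MHz.
151 MHz mod fs = 27.7 MHz.
27.7 MHz > fs/2 = 20.55 MHz, folds to fs − 27.7 MHz = 13.4 MHz.
87 MHz mod fs = 4.8 MHz.
4.8 MHz ≤ fs/2 = 20.55 MHz, appears at 4.8 MHz.
Distinct values: {4.8 MHz, 9.9 MHz, 13.4 MHz}.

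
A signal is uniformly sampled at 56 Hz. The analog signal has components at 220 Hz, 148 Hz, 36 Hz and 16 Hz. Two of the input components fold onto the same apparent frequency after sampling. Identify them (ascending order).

fs/2 = 28 Hz.
220 Hz mod fs = 52 Hz.
52 Hz > fs/2 = 28 Hz, folds to fs − 52 Hz = 4 Hz.
148 Hz mod fs = 36 Hz.
36 Hz > fs/2 = 28 Hz, folds to fs − 36 Hz = 20 Hz.
36 Hz > fs/2 = 28 Hz, folds to fs − 36 Hz = 20 Hz.
16 Hz ≤ fs/2 = 28 Hz, passes unchanged.
36 Hz and 148 Hz both map to 20 Hz.

36 Hz, 148 Hz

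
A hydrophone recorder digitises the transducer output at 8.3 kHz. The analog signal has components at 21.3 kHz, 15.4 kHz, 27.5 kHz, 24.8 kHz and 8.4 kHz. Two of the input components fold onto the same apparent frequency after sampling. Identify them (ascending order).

fs/2 = 4.15 kHz.
21.3 kHz mod fs = 4.7 kHz.
4.7 kHz > fs/2 = 4.15 kHz, folds to fs − 4.7 kHz = 3.6 kHz.
15.4 kHz mod fs = 7.1 kHz.
7.1 kHz > fs/2 = 4.15 kHz, folds to fs − 7.1 kHz = 1.2 kHz.
27.5 kHz mod fs = 2.6 kHz.
2.6 kHz ≤ fs/2 = 4.15 kHz, appears at 2.6 kHz.
24.8 kHz mod fs = 8.2 kHz.
8.2 kHz > fs/2 = 4.15 kHz, folds to fs − 8.2 kHz = 0.1 kHz.
8.4 kHz mod fs = 0.1 kHz.
0.1 kHz ≤ fs/2 = 4.15 kHz, appears at 0.1 kHz.
8.4 kHz and 24.8 kHz both map to 0.1 kHz.

8.4 kHz, 24.8 kHz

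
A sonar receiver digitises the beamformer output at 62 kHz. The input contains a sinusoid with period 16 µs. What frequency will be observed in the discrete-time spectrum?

0.5 kHz

T = 16 µs → f = 1/T = 62.5 kHz.
62.5 kHz mod fs = 0.5 kHz.
0.5 kHz ≤ fs/2 = 31 kHz, appears at 0.5 kHz.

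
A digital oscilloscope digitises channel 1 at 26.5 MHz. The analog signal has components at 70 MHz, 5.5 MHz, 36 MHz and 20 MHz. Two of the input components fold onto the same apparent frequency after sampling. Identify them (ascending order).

36 MHz, 70 MHz

fs/2 = 13.25 MHz.
70 MHz mod fs = 17 MHz.
17 MHz > fs/2 = 13.25 MHz, folds to fs − 17 MHz = 9.5 MHz.
5.5 MHz ≤ fs/2 = 13.25 MHz, passes unchanged.
36 MHz mod fs = 9.5 MHz.
9.5 MHz ≤ fs/2 = 13.25 MHz, appears at 9.5 MHz.
20 MHz > fs/2 = 13.25 MHz, folds to fs − 20 MHz = 6.5 MHz.
36 MHz and 70 MHz both map to 9.5 MHz.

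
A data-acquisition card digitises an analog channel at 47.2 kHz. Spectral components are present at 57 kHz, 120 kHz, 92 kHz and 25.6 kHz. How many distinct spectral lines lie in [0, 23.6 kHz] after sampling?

fs/2 = 23.6 kHz.
57 kHz mod fs = 9.8 kHz.
9.8 kHz ≤ fs/2 = 23.6 kHz, appears at 9.8 kHz.
120 kHz mod fs = 25.6 kHz.
25.6 kHz > fs/2 = 23.6 kHz, folds to fs − 25.6 kHz = 21.6 kHz.
92 kHz mod fs = 44.8 kHz.
44.8 kHz > fs/2 = 23.6 kHz, folds to fs − 44.8 kHz = 2.4 kHz.
25.6 kHz > fs/2 = 23.6 kHz, folds to fs − 25.6 kHz = 21.6 kHz.
Distinct values: {2.4 kHz, 9.8 kHz, 21.6 kHz} → 3.

3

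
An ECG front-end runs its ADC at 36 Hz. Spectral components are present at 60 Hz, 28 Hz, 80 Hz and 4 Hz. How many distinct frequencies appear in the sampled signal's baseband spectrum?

3

fs/2 = 18 Hz.
60 Hz mod fs = 24 Hz.
24 Hz > fs/2 = 18 Hz, folds to fs − 24 Hz = 12 Hz.
28 Hz > fs/2 = 18 Hz, folds to fs − 28 Hz = 8 Hz.
80 Hz mod fs = 8 Hz.
8 Hz ≤ fs/2 = 18 Hz, appears at 8 Hz.
4 Hz ≤ fs/2 = 18 Hz, passes unchanged.
Distinct values: {4 Hz, 8 Hz, 12 Hz} → 3.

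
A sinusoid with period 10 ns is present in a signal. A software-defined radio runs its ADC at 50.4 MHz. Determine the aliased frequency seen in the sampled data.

0.8 MHz

T = 10 ns → f = 1/T = 100 MHz.
100 MHz mod fs = 49.6 MHz.
49.6 MHz > fs/2 = 25.2 MHz, folds to fs − 49.6 MHz = 0.8 MHz.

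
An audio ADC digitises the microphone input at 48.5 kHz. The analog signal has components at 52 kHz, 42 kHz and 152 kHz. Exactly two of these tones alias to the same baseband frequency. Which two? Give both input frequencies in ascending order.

42 kHz, 152 kHz

fs/2 = 24.25 kHz.
52 kHz mod fs = 3.5 kHz.
3.5 kHz ≤ fs/2 = 24.25 kHz, appears at 3.5 kHz.
42 kHz > fs/2 = 24.25 kHz, folds to fs − 42 kHz = 6.5 kHz.
152 kHz mod fs = 6.5 kHz.
6.5 kHz ≤ fs/2 = 24.25 kHz, appears at 6.5 kHz.
42 kHz and 152 kHz both map to 6.5 kHz.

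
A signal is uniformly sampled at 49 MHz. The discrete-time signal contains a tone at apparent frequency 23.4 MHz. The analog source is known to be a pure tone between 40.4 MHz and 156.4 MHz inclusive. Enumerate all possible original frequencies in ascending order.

72.4 MHz, 74.6 MHz, 121.4 MHz, 123.6 MHz

Frequencies that alias to 23.4 MHz are k·fs ± 23.4 MHz for integer k ≥ 0.
k=0: 23.4 MHz.
k=1: 25.6 MHz, 72.4 MHz.
k=2: 74.6 MHz, 121.4 MHz.
k=3: 123.6 MHz, 170.4 MHz.
k=4: 172.6 MHz, 219.4 MHz.
Within [40.4 MHz, 156.4 MHz]: 72.4 MHz, 74.6 MHz, 121.4 MHz, 123.6 MHz.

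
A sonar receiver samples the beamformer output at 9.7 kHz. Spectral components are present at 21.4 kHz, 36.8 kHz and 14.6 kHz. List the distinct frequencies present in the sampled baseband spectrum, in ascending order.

2 kHz, 4.8 kHz

fs/2 = 4.85 kHz.
21.4 kHz mod fs = 2 kHz.
2 kHz ≤ fs/2 = 4.85 kHz, appears at 2 kHz.
36.8 kHz mod fs = 7.7 kHz.
7.7 kHz > fs/2 = 4.85 kHz, folds to fs − 7.7 kHz = 2 kHz.
14.6 kHz mod fs = 4.9 kHz.
4.9 kHz > fs/2 = 4.85 kHz, folds to fs − 4.9 kHz = 4.8 kHz.
Distinct values: {2 kHz, 4.8 kHz}.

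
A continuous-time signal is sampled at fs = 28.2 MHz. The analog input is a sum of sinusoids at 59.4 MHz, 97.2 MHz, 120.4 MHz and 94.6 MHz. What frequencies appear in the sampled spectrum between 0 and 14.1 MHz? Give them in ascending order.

3 MHz, 7.6 MHz, 10 MHz, 12.6 MHz

fs/2 = 14.1 MHz.
59.4 MHz mod fs = 3 MHz.
3 MHz ≤ fs/2 = 14.1 MHz, appears at 3 MHz.
97.2 MHz mod fs = 12.6 MHz.
12.6 MHz ≤ fs/2 = 14.1 MHz, appears at 12.6 MHz.
120.4 MHz mod fs = 7.6 MHz.
7.6 MHz ≤ fs/2 = 14.1 MHz, appears at 7.6 MHz.
94.6 MHz mod fs = 10 MHz.
10 MHz ≤ fs/2 = 14.1 MHz, appears at 10 MHz.
Distinct values: {3 MHz, 7.6 MHz, 10 MHz, 12.6 MHz}.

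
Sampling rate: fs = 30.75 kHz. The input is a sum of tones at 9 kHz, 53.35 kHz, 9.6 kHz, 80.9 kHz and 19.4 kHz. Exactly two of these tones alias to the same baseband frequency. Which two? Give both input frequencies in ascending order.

fs/2 = 15.375 kHz.
9 kHz ≤ fs/2 = 15.375 kHz, passes unchanged.
53.35 kHz mod fs = 22.6 kHz.
22.6 kHz > fs/2 = 15.375 kHz, folds to fs − 22.6 kHz = 8.15 kHz.
9.6 kHz ≤ fs/2 = 15.375 kHz, passes unchanged.
80.9 kHz mod fs = 19.4 kHz.
19.4 kHz > fs/2 = 15.375 kHz, folds to fs − 19.4 kHz = 11.35 kHz.
19.4 kHz > fs/2 = 15.375 kHz, folds to fs − 19.4 kHz = 11.35 kHz.
19.4 kHz and 80.9 kHz both map to 11.35 kHz.

19.4 kHz, 80.9 kHz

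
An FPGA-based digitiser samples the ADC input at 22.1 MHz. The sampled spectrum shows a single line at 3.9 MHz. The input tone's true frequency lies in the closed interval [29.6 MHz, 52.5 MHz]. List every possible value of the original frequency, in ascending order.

40.3 MHz, 48.1 MHz

Frequencies that alias to 3.9 MHz are k·fs ± 3.9 MHz for integer k ≥ 0.
k=0: 3.9 MHz.
k=1: 18.2 MHz, 26 MHz.
k=2: 40.3 MHz, 48.1 MHz.
k=3: 62.4 MHz, 70.2 MHz.
Within [29.6 MHz, 52.5 MHz]: 40.3 MHz, 48.1 MHz.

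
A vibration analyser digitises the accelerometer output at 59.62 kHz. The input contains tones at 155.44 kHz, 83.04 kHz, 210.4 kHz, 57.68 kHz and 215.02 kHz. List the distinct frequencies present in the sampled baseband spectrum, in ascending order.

1.94 kHz, 23.42 kHz, 23.46 kHz, 28.08 kHz

fs/2 = 29.81 kHz.
155.44 kHz mod fs = 36.2 kHz.
36.2 kHz > fs/2 = 29.81 kHz, folds to fs − 36.2 kHz = 23.42 kHz.
83.04 kHz mod fs = 23.42 kHz.
23.42 kHz ≤ fs/2 = 29.81 kHz, appears at 23.42 kHz.
210.4 kHz mod fs = 31.54 kHz.
31.54 kHz > fs/2 = 29.81 kHz, folds to fs − 31.54 kHz = 28.08 kHz.
57.68 kHz > fs/2 = 29.81 kHz, folds to fs − 57.68 kHz = 1.94 kHz.
215.02 kHz mod fs = 36.16 kHz.
36.16 kHz > fs/2 = 29.81 kHz, folds to fs − 36.16 kHz = 23.46 kHz.
Distinct values: {1.94 kHz, 23.42 kHz, 23.46 kHz, 28.08 kHz}.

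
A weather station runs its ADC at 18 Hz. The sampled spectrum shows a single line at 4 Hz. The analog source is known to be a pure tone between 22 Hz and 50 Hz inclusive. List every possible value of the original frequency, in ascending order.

22 Hz, 32 Hz, 40 Hz, 50 Hz

Frequencies that alias to 4 Hz are k·fs ± 4 Hz for integer k ≥ 0.
k=0: 4 Hz.
k=1: 14 Hz, 22 Hz.
k=2: 32 Hz, 40 Hz.
k=3: 50 Hz, 58 Hz.
k=4: 68 Hz, 76 Hz.
Within [22 Hz, 50 Hz]: 22 Hz, 32 Hz, 40 Hz, 50 Hz.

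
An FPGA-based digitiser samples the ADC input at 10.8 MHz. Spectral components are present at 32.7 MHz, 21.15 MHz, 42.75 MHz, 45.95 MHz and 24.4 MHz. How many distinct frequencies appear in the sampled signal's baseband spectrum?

4

fs/2 = 5.4 MHz.
32.7 MHz mod fs = 0.3 MHz.
0.3 MHz ≤ fs/2 = 5.4 MHz, appears at 0.3 MHz.
21.15 MHz mod fs = 10.35 MHz.
10.35 MHz > fs/2 = 5.4 MHz, folds to fs − 10.35 MHz = 0.45 MHz.
42.75 MHz mod fs = 10.35 MHz.
10.35 MHz > fs/2 = 5.4 MHz, folds to fs − 10.35 MHz = 0.45 MHz.
45.95 MHz mod fs = 2.75 MHz.
2.75 MHz ≤ fs/2 = 5.4 MHz, appears at 2.75 MHz.
24.4 MHz mod fs = 2.8 MHz.
2.8 MHz ≤ fs/2 = 5.4 MHz, appears at 2.8 MHz.
Distinct values: {0.3 MHz, 0.45 MHz, 2.75 MHz, 2.8 MHz} → 4.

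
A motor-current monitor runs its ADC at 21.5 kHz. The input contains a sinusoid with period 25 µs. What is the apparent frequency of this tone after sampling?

T = 25 µs → f = 1/T = 40 kHz.
40 kHz mod fs = 18.5 kHz.
18.5 kHz > fs/2 = 10.75 kHz, folds to fs − 18.5 kHz = 3 kHz.

3 kHz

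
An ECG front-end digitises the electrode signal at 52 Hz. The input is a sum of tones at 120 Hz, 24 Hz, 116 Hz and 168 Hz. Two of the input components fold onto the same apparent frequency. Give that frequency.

fs/2 = 26 Hz.
120 Hz mod fs = 16 Hz.
16 Hz ≤ fs/2 = 26 Hz, appears at 16 Hz.
24 Hz ≤ fs/2 = 26 Hz, passes unchanged.
116 Hz mod fs = 12 Hz.
12 Hz ≤ fs/2 = 26 Hz, appears at 12 Hz.
168 Hz mod fs = 12 Hz.
12 Hz ≤ fs/2 = 26 Hz, appears at 12 Hz.
116 Hz and 168 Hz both map to 12 Hz.

12 Hz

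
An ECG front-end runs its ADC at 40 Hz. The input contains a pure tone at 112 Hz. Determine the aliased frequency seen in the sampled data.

112 Hz mod fs = 32 Hz.
32 Hz > fs/2 = 20 Hz, folds to fs − 32 Hz = 8 Hz.

8 Hz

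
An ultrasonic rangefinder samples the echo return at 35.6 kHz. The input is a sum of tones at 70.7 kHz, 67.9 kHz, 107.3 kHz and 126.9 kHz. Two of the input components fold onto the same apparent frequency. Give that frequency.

fs/2 = 17.8 kHz.
70.7 kHz mod fs = 35.1 kHz.
35.1 kHz > fs/2 = 17.8 kHz, folds to fs − 35.1 kHz = 0.5 kHz.
67.9 kHz mod fs = 32.3 kHz.
32.3 kHz > fs/2 = 17.8 kHz, folds to fs − 32.3 kHz = 3.3 kHz.
107.3 kHz mod fs = 0.5 kHz.
0.5 kHz ≤ fs/2 = 17.8 kHz, appears at 0.5 kHz.
126.9 kHz mod fs = 20.1 kHz.
20.1 kHz > fs/2 = 17.8 kHz, folds to fs − 20.1 kHz = 15.5 kHz.
70.7 kHz and 107.3 kHz both map to 0.5 kHz.

0.5 kHz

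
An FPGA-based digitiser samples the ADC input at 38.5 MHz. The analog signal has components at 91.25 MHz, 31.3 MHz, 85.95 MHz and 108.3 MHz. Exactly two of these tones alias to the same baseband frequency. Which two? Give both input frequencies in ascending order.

fs/2 = 19.25 MHz.
91.25 MHz mod fs = 14.25 MHz.
14.25 MHz ≤ fs/2 = 19.25 MHz, appears at 14.25 MHz.
31.3 MHz > fs/2 = 19.25 MHz, folds to fs − 31.3 MHz = 7.2 MHz.
85.95 MHz mod fs = 8.95 MHz.
8.95 MHz ≤ fs/2 = 19.25 MHz, appears at 8.95 MHz.
108.3 MHz mod fs = 31.3 MHz.
31.3 MHz > fs/2 = 19.25 MHz, folds to fs − 31.3 MHz = 7.2 MHz.
31.3 MHz and 108.3 MHz both map to 7.2 MHz.

31.3 MHz, 108.3 MHz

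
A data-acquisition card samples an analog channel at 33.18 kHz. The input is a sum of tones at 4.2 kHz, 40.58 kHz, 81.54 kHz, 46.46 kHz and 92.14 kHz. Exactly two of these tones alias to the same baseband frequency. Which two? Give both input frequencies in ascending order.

40.58 kHz, 92.14 kHz

fs/2 = 16.59 kHz.
4.2 kHz ≤ fs/2 = 16.59 kHz, passes unchanged.
40.58 kHz mod fs = 7.4 kHz.
7.4 kHz ≤ fs/2 = 16.59 kHz, appears at 7.4 kHz.
81.54 kHz mod fs = 15.18 kHz.
15.18 kHz ≤ fs/2 = 16.59 kHz, appears at 15.18 kHz.
46.46 kHz mod fs = 13.28 kHz.
13.28 kHz ≤ fs/2 = 16.59 kHz, appears at 13.28 kHz.
92.14 kHz mod fs = 25.78 kHz.
25.78 kHz > fs/2 = 16.59 kHz, folds to fs − 25.78 kHz = 7.4 kHz.
40.58 kHz and 92.14 kHz both map to 7.4 kHz.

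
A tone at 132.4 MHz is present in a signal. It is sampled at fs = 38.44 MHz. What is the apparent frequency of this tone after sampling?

17.08 MHz

132.4 MHz mod fs = 17.08 MHz.
17.08 MHz ≤ fs/2 = 19.22 MHz, appears at 17.08 MHz.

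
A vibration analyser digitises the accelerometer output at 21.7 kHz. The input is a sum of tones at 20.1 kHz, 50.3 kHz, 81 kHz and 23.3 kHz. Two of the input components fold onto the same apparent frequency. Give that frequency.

fs/2 = 10.85 kHz.
20.1 kHz > fs/2 = 10.85 kHz, folds to fs − 20.1 kHz = 1.6 kHz.
50.3 kHz mod fs = 6.9 kHz.
6.9 kHz ≤ fs/2 = 10.85 kHz, appears at 6.9 kHz.
81 kHz mod fs = 15.9 kHz.
15.9 kHz > fs/2 = 10.85 kHz, folds to fs − 15.9 kHz = 5.8 kHz.
23.3 kHz mod fs = 1.6 kHz.
1.6 kHz ≤ fs/2 = 10.85 kHz, appears at 1.6 kHz.
20.1 kHz and 23.3 kHz both map to 1.6 kHz.

1.6 kHz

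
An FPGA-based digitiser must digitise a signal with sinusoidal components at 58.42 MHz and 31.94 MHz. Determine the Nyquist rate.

116.84 MHz

Highest-frequency component: 58.42 MHz.
Nyquist rate = 2 × 58.42 MHz = 116.84 MHz.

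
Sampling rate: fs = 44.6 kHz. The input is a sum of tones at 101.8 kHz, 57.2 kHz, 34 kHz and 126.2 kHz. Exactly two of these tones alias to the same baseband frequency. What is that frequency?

fs/2 = 22.3 kHz.
101.8 kHz mod fs = 12.6 kHz.
12.6 kHz ≤ fs/2 = 22.3 kHz, appears at 12.6 kHz.
57.2 kHz mod fs = 12.6 kHz.
12.6 kHz ≤ fs/2 = 22.3 kHz, appears at 12.6 kHz.
34 kHz > fs/2 = 22.3 kHz, folds to fs − 34 kHz = 10.6 kHz.
126.2 kHz mod fs = 37 kHz.
37 kHz > fs/2 = 22.3 kHz, folds to fs − 37 kHz = 7.6 kHz.
57.2 kHz and 101.8 kHz both map to 12.6 kHz.

12.6 kHz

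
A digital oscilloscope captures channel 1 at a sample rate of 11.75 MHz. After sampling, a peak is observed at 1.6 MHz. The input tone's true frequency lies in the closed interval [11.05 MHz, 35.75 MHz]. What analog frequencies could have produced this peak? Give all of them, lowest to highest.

Frequencies that alias to 1.6 MHz are k·fs ± 1.6 MHz for integer k ≥ 0.
k=0: 1.6 MHz.
k=1: 10.15 MHz, 13.35 MHz.
k=2: 21.9 MHz, 25.1 MHz.
k=3: 33.65 MHz, 36.85 MHz.
k=4: 45.4 MHz, 48.6 MHz.
Within [11.05 MHz, 35.75 MHz]: 13.35 MHz, 21.9 MHz, 25.1 MHz, 33.65 MHz.

13.35 MHz, 21.9 MHz, 25.1 MHz, 33.65 MHz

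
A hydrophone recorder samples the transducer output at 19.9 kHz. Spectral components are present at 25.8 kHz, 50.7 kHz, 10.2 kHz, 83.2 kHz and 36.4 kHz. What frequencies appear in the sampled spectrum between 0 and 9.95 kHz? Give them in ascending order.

fs/2 = 9.95 kHz.
25.8 kHz mod fs = 5.9 kHz.
5.9 kHz ≤ fs/2 = 9.95 kHz, appears at 5.9 kHz.
50.7 kHz mod fs = 10.9 kHz.
10.9 kHz > fs/2 = 9.95 kHz, folds to fs − 10.9 kHz = 9 kHz.
10.2 kHz > fs/2 = 9.95 kHz, folds to fs − 10.2 kHz = 9.7 kHz.
83.2 kHz mod fs = 3.6 kHz.
3.6 kHz ≤ fs/2 = 9.95 kHz, appears at 3.6 kHz.
36.4 kHz mod fs = 16.5 kHz.
16.5 kHz > fs/2 = 9.95 kHz, folds to fs − 16.5 kHz = 3.4 kHz.
Distinct values: {3.4 kHz, 3.6 kHz, 5.9 kHz, 9 kHz, 9.7 kHz}.

3.4 kHz, 3.6 kHz, 5.9 kHz, 9 kHz, 9.7 kHz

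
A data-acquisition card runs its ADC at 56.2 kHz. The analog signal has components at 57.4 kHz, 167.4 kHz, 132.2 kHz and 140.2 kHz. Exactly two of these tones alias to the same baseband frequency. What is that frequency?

fs/2 = 28.1 kHz.
57.4 kHz mod fs = 1.2 kHz.
1.2 kHz ≤ fs/2 = 28.1 kHz, appears at 1.2 kHz.
167.4 kHz mod fs = 55 kHz.
55 kHz > fs/2 = 28.1 kHz, folds to fs − 55 kHz = 1.2 kHz.
132.2 kHz mod fs = 19.8 kHz.
19.8 kHz ≤ fs/2 = 28.1 kHz, appears at 19.8 kHz.
140.2 kHz mod fs = 27.8 kHz.
27.8 kHz ≤ fs/2 = 28.1 kHz, appears at 27.8 kHz.
57.4 kHz and 167.4 kHz both map to 1.2 kHz.

1.2 kHz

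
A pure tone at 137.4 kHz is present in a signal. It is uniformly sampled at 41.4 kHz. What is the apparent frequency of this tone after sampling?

137.4 kHz mod fs = 13.2 kHz.
13.2 kHz ≤ fs/2 = 20.7 kHz, appears at 13.2 kHz.

13.2 kHz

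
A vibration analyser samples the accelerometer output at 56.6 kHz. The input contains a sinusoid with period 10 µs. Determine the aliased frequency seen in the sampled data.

13.2 kHz

T = 10 µs → f = 1/T = 100 kHz.
100 kHz mod fs = 43.4 kHz.
43.4 kHz > fs/2 = 28.3 kHz, folds to fs − 43.4 kHz = 13.2 kHz.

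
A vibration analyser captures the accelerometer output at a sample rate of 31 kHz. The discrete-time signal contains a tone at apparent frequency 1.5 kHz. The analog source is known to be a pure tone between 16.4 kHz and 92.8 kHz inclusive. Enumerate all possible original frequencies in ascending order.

Frequencies that alias to 1.5 kHz are k·fs ± 1.5 kHz for integer k ≥ 0.
k=0: 1.5 kHz.
k=1: 29.5 kHz, 32.5 kHz.
k=2: 60.5 kHz, 63.5 kHz.
k=3: 91.5 kHz, 94.5 kHz.
k=4: 122.5 kHz, 125.5 kHz.
Within [16.4 kHz, 92.8 kHz]: 29.5 kHz, 32.5 kHz, 60.5 kHz, 63.5 kHz, 91.5 kHz.

29.5 kHz, 32.5 kHz, 60.5 kHz, 63.5 kHz, 91.5 kHz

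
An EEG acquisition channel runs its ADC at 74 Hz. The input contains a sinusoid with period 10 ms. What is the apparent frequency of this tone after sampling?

26 Hz

T = 10 ms → f = 1/T = 100 Hz.
100 Hz mod fs = 26 Hz.
26 Hz ≤ fs/2 = 37 Hz, appears at 26 Hz.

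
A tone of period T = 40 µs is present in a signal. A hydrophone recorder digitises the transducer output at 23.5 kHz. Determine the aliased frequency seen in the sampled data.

T = 40 µs → f = 1/T = 25 kHz.
25 kHz mod fs = 1.5 kHz.
1.5 kHz ≤ fs/2 = 11.75 kHz, appears at 1.5 kHz.

1.5 kHz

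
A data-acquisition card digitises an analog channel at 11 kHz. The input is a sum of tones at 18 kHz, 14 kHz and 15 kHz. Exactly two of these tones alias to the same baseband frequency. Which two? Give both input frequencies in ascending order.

15 kHz, 18 kHz

fs/2 = 5.5 kHz.
18 kHz mod fs = 7 kHz.
7 kHz > fs/2 = 5.5 kHz, folds to fs − 7 kHz = 4 kHz.
14 kHz mod fs = 3 kHz.
3 kHz ≤ fs/2 = 5.5 kHz, appears at 3 kHz.
15 kHz mod fs = 4 kHz.
4 kHz ≤ fs/2 = 5.5 kHz, appears at 4 kHz.
15 kHz and 18 kHz both map to 4 kHz.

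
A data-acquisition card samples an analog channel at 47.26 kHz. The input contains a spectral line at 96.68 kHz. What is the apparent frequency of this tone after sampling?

96.68 kHz mod fs = 2.16 kHz.
2.16 kHz ≤ fs/2 = 23.63 kHz, appears at 2.16 kHz.

2.16 kHz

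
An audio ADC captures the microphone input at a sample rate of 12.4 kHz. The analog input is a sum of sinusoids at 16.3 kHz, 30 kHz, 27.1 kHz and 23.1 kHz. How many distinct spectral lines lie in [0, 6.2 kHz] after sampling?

fs/2 = 6.2 kHz.
16.3 kHz mod fs = 3.9 kHz.
3.9 kHz ≤ fs/2 = 6.2 kHz, appears at 3.9 kHz.
30 kHz mod fs = 5.2 kHz.
5.2 kHz ≤ fs/2 = 6.2 kHz, appears at 5.2 kHz.
27.1 kHz mod fs = 2.3 kHz.
2.3 kHz ≤ fs/2 = 6.2 kHz, appears at 2.3 kHz.
23.1 kHz mod fs = 10.7 kHz.
10.7 kHz > fs/2 = 6.2 kHz, folds to fs − 10.7 kHz = 1.7 kHz.
Distinct values: {1.7 kHz, 2.3 kHz, 3.9 kHz, 5.2 kHz} → 4.

4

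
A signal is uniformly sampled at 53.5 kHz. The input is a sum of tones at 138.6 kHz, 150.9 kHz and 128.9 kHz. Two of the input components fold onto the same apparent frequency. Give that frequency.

21.9 kHz

fs/2 = 26.75 kHz.
138.6 kHz mod fs = 31.6 kHz.
31.6 kHz > fs/2 = 26.75 kHz, folds to fs − 31.6 kHz = 21.9 kHz.
150.9 kHz mod fs = 43.9 kHz.
43.9 kHz > fs/2 = 26.75 kHz, folds to fs − 43.9 kHz = 9.6 kHz.
128.9 kHz mod fs = 21.9 kHz.
21.9 kHz ≤ fs/2 = 26.75 kHz, appears at 21.9 kHz.
128.9 kHz and 138.6 kHz both map to 21.9 kHz.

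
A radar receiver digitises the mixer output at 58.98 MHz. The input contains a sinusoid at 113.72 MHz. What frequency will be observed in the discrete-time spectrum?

4.24 MHz

113.72 MHz mod fs = 54.74 MHz.
54.74 MHz > fs/2 = 29.49 MHz, folds to fs − 54.74 MHz = 4.24 MHz.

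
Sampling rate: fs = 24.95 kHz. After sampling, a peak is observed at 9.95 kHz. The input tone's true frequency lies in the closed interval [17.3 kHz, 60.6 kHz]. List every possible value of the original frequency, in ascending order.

34.9 kHz, 39.95 kHz, 59.85 kHz

Frequencies that alias to 9.95 kHz are k·fs ± 9.95 kHz for integer k ≥ 0.
k=0: 9.95 kHz.
k=1: 15 kHz, 34.9 kHz.
k=2: 39.95 kHz, 59.85 kHz.
k=3: 64.9 kHz, 84.8 kHz.
Within [17.3 kHz, 60.6 kHz]: 34.9 kHz, 39.95 kHz, 59.85 kHz.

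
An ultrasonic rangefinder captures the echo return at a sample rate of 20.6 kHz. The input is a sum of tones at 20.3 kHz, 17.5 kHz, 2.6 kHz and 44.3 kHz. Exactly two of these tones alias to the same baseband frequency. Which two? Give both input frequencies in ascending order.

fs/2 = 10.3 kHz.
20.3 kHz > fs/2 = 10.3 kHz, folds to fs − 20.3 kHz = 0.3 kHz.
17.5 kHz > fs/2 = 10.3 kHz, folds to fs − 17.5 kHz = 3.1 kHz.
2.6 kHz ≤ fs/2 = 10.3 kHz, passes unchanged.
44.3 kHz mod fs = 3.1 kHz.
3.1 kHz ≤ fs/2 = 10.3 kHz, appears at 3.1 kHz.
17.5 kHz and 44.3 kHz both map to 3.1 kHz.

17.5 kHz, 44.3 kHz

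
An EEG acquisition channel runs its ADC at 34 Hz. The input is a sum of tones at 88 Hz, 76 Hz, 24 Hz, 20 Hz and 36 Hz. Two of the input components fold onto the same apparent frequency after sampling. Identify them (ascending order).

20 Hz, 88 Hz

fs/2 = 17 Hz.
88 Hz mod fs = 20 Hz.
20 Hz > fs/2 = 17 Hz, folds to fs − 20 Hz = 14 Hz.
76 Hz mod fs = 8 Hz.
8 Hz ≤ fs/2 = 17 Hz, appears at 8 Hz.
24 Hz > fs/2 = 17 Hz, folds to fs − 24 Hz = 10 Hz.
20 Hz > fs/2 = 17 Hz, folds to fs − 20 Hz = 14 Hz.
36 Hz mod fs = 2 Hz.
2 Hz ≤ fs/2 = 17 Hz, appears at 2 Hz.
20 Hz and 88 Hz both map to 14 Hz.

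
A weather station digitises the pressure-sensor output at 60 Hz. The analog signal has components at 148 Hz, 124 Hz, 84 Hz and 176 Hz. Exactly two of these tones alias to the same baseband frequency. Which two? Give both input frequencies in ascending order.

fs/2 = 30 Hz.
148 Hz mod fs = 28 Hz.
28 Hz ≤ fs/2 = 30 Hz, appears at 28 Hz.
124 Hz mod fs = 4 Hz.
4 Hz ≤ fs/2 = 30 Hz, appears at 4 Hz.
84 Hz mod fs = 24 Hz.
24 Hz ≤ fs/2 = 30 Hz, appears at 24 Hz.
176 Hz mod fs = 56 Hz.
56 Hz > fs/2 = 30 Hz, folds to fs − 56 Hz = 4 Hz.
124 Hz and 176 Hz both map to 4 Hz.

124 Hz, 176 Hz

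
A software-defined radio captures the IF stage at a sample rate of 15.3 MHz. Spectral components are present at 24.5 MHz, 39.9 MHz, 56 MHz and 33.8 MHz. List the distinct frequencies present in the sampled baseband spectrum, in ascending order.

fs/2 = 7.65 MHz.
24.5 MHz mod fs = 9.2 MHz.
9.2 MHz > fs/2 = 7.65 MHz, folds to fs − 9.2 MHz = 6.1 MHz.
39.9 MHz mod fs = 9.3 MHz.
9.3 MHz > fs/2 = 7.65 MHz, folds to fs − 9.3 MHz = 6 MHz.
56 MHz mod fs = 10.1 MHz.
10.1 MHz > fs/2 = 7.65 MHz, folds to fs − 10.1 MHz = 5.2 MHz.
33.8 MHz mod fs = 3.2 MHz.
3.2 MHz ≤ fs/2 = 7.65 MHz, appears at 3.2 MHz.
Distinct values: {3.2 MHz, 5.2 MHz, 6 MHz, 6.1 MHz}.

3.2 MHz, 5.2 MHz, 6 MHz, 6.1 MHz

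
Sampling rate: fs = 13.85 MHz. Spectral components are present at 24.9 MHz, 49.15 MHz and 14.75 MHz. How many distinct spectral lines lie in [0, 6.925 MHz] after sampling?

fs/2 = 6.925 MHz.
24.9 MHz mod fs = 11.05 MHz.
11.05 MHz > fs/2 = 6.925 MHz, folds to fs − 11.05 MHz = 2.8 MHz.
49.15 MHz mod fs = 7.6 MHz.
7.6 MHz > fs/2 = 6.925 MHz, folds to fs − 7.6 MHz = 6.25 MHz.
14.75 MHz mod fs = 0.9 MHz.
0.9 MHz ≤ fs/2 = 6.925 MHz, appears at 0.9 MHz.
Distinct values: {0.9 MHz, 2.8 MHz, 6.25 MHz} → 3.

3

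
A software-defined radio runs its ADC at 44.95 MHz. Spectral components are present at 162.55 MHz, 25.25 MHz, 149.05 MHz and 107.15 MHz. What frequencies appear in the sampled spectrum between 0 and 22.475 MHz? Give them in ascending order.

fs/2 = 22.475 MHz.
162.55 MHz mod fs = 27.7 MHz.
27.7 MHz > fs/2 = 22.475 MHz, folds to fs − 27.7 MHz = 17.25 MHz.
25.25 MHz > fs/2 = 22.475 MHz, folds to fs − 25.25 MHz = 19.7 MHz.
149.05 MHz mod fs = 14.2 MHz.
14.2 MHz ≤ fs/2 = 22.475 MHz, appears at 14.2 MHz.
107.15 MHz mod fs = 17.25 MHz.
17.25 MHz ≤ fs/2 = 22.475 MHz, appears at 17.25 MHz.
Distinct values: {14.2 MHz, 17.25 MHz, 19.7 MHz}.

14.2 MHz, 17.25 MHz, 19.7 MHz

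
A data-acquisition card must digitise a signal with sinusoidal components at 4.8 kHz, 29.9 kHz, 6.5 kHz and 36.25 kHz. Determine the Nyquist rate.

Highest-frequency component: 36.25 kHz.
Nyquist rate = 2 × 36.25 kHz = 72.5 kHz.

72.5 kHz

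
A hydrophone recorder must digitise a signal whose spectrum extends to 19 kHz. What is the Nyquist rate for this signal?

38 kHz

Nyquist rate = 2 × 19 kHz = 38 kHz.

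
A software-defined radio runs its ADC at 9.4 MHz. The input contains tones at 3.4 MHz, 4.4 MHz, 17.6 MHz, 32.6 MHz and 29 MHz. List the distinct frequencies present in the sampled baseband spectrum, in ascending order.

0.8 MHz, 1.2 MHz, 3.4 MHz, 4.4 MHz

fs/2 = 4.7 MHz.
3.4 MHz ≤ fs/2 = 4.7 MHz, passes unchanged.
4.4 MHz ≤ fs/2 = 4.7 MHz, passes unchanged.
17.6 MHz mod fs = 8.2 MHz.
8.2 MHz > fs/2 = 4.7 MHz, folds to fs − 8.2 MHz = 1.2 MHz.
32.6 MHz mod fs = 4.4 MHz.
4.4 MHz ≤ fs/2 = 4.7 MHz, appears at 4.4 MHz.
29 MHz mod fs = 0.8 MHz.
0.8 MHz ≤ fs/2 = 4.7 MHz, appears at 0.8 MHz.
Distinct values: {0.8 MHz, 1.2 MHz, 3.4 MHz, 4.4 MHz}.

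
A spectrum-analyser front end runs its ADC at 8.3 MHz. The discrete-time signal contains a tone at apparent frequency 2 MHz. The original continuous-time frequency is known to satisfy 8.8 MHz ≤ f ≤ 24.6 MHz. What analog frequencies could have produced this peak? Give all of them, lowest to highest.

10.3 MHz, 14.6 MHz, 18.6 MHz, 22.9 MHz

Frequencies that alias to 2 MHz are k·fs ± 2 MHz for integer k ≥ 0.
k=0: 2 MHz.
k=1: 6.3 MHz, 10.3 MHz.
k=2: 14.6 MHz, 18.6 MHz.
k=3: 22.9 MHz, 26.9 MHz.
k=4: 31.2 MHz, 35.2 MHz.
Within [8.8 MHz, 24.6 MHz]: 10.3 MHz, 14.6 MHz, 18.6 MHz, 22.9 MHz.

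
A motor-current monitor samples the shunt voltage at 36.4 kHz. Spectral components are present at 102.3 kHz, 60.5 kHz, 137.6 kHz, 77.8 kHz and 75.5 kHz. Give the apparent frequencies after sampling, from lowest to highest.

fs/2 = 18.2 kHz.
102.3 kHz mod fs = 29.5 kHz.
29.5 kHz > fs/2 = 18.2 kHz, folds to fs − 29.5 kHz = 6.9 kHz.
60.5 kHz mod fs = 24.1 kHz.
24.1 kHz > fs/2 = 18.2 kHz, folds to fs − 24.1 kHz = 12.3 kHz.
137.6 kHz mod fs = 28.4 kHz.
28.4 kHz > fs/2 = 18.2 kHz, folds to fs − 28.4 kHz = 8 kHz.
77.8 kHz mod fs = 5 kHz.
5 kHz ≤ fs/2 = 18.2 kHz, appears at 5 kHz.
75.5 kHz mod fs = 2.7 kHz.
2.7 kHz ≤ fs/2 = 18.2 kHz, appears at 2.7 kHz.
Distinct values: {2.7 kHz, 5 kHz, 6.9 kHz, 8 kHz, 12.3 kHz}.

2.7 kHz, 5 kHz, 6.9 kHz, 8 kHz, 12.3 kHz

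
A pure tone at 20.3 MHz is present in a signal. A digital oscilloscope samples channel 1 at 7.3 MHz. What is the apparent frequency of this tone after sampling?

20.3 MHz mod fs = 5.7 MHz.
5.7 MHz > fs/2 = 3.65 MHz, folds to fs − 5.7 MHz = 1.6 MHz.

1.6 MHz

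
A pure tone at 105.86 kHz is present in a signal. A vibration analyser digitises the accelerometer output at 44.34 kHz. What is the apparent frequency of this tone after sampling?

17.18 kHz

105.86 kHz mod fs = 17.18 kHz.
17.18 kHz ≤ fs/2 = 22.17 kHz, appears at 17.18 kHz.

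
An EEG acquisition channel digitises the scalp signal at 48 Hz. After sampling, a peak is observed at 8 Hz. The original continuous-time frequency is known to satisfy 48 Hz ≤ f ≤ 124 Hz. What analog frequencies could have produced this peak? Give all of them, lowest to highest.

56 Hz, 88 Hz, 104 Hz

Frequencies that alias to 8 Hz are k·fs ± 8 Hz for integer k ≥ 0.
k=0: 8 Hz.
k=1: 40 Hz, 56 Hz.
k=2: 88 Hz, 104 Hz.
k=3: 136 Hz, 152 Hz.
Within [48 Hz, 124 Hz]: 56 Hz, 88 Hz, 104 Hz.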